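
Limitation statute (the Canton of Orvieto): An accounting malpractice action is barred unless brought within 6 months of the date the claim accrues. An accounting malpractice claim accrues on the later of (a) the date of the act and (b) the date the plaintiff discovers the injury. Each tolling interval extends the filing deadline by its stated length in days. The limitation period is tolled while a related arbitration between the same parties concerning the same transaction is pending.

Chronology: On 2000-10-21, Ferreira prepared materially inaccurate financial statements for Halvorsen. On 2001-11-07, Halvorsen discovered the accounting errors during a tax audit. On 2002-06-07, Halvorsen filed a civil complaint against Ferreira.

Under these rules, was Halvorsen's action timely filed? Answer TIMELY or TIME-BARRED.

Because discovery on 2001-11-07 post-dates the 2000-10-21 act, accrual under the later-of rule falls on 2001-11-07.
6 months from 2001-11-07 is 2002-05-07.
Halvorsen filed on 2002-06-07, after the 2002-05-07 deadline, so the action is time-barred.

TIME-BARRED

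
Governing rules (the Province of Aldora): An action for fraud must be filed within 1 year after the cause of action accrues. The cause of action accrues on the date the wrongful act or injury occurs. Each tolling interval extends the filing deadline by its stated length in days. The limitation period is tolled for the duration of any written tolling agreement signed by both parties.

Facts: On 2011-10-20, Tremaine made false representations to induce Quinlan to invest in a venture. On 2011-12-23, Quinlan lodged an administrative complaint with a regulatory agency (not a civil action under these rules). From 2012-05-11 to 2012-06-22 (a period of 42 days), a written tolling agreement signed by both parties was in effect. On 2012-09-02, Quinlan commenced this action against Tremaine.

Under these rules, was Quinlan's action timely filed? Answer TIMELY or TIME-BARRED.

The limitation period began to run on 2011-10-20.
Adding the 1 year base period to 2011-10-20 gives a deadline of 2012-10-20, before any tolling.
Because the written tolling agreement ran from 2012-05-11 to 2012-06-22, the deadline is extended by 42 days to 2012-12-01.
None of the other events listed affects the running of the period under the stated rules.
The 2012-09-02 filing precedes the 2012-12-01 deadline; the claim is timely.

TIMELY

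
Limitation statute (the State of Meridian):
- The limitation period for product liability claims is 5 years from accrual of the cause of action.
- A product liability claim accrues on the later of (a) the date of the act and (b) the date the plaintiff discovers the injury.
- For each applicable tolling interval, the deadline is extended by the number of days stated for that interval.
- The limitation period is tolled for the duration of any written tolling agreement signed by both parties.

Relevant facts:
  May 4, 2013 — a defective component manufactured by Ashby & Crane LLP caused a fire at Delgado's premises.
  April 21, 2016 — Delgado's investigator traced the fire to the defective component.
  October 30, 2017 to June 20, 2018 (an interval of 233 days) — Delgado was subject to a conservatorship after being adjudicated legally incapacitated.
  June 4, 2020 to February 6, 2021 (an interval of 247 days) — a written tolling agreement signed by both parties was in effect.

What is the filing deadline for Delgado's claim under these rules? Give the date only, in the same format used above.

December 24, 2021

Because discovery on April 21, 2016 post-dates the May 4, 2013 act, accrual under the later-of rule falls on April 21, 2016.
The untolled deadline — 5 years after April 21, 2016 — is April 21, 2021.
The written tolling agreement from June 4, 2020 to February 6, 2021 tolled the period for 247 days, extending the deadline to December 24, 2021.
Although the plaintiff's incapacity ran from October 30, 2017 to June 20, 2018, the stated rules do not make that a tolling event, so it is disregarded.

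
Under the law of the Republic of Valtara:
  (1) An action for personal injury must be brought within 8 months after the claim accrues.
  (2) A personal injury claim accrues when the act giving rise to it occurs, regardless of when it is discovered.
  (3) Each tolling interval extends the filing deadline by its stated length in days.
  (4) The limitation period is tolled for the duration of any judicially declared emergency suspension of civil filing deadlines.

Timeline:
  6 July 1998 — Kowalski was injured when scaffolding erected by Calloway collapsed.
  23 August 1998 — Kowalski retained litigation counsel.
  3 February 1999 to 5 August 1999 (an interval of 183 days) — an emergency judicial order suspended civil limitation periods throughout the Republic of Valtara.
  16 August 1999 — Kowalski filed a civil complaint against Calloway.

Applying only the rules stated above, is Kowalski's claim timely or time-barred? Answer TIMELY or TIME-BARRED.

TIMELY

The claim accrued on 6 July 1998, when the wrongful act occurred.
The untolled deadline — 8 months after 6 July 1998 — is 6 March 1999.
The period was tolled for 183 days by the emergency suspension of filing deadlines (3 February 1999 to 5 August 1999), pushing the deadline to 5 September 1999.
None of the other events listed affects the running of the period under the stated rules.
The 16 August 1999 filing precedes the 5 September 1999 deadline; the claim is timely.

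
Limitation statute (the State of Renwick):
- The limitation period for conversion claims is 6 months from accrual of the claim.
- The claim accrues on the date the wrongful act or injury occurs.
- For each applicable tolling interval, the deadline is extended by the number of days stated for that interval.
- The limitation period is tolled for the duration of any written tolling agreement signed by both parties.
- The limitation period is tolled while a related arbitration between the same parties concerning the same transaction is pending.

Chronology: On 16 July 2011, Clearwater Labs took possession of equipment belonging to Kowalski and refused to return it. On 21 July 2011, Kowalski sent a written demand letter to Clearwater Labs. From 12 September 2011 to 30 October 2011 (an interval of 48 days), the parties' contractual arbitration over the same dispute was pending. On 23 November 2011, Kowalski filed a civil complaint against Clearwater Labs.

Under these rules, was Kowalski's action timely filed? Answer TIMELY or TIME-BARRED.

TIMELY

The limitation period began to run on 16 July 2011.
6 months from 16 July 2011 is 16 January 2012.
Because the pending related arbitration ran from 12 September 2011 to 30 October 2011, the deadline is extended by 48 days to 4 March 2012.
Nothing else in the chronology tolls or restarts the period.
The 23 November 2011 filing precedes the 4 March 2012 deadline; the claim is timely.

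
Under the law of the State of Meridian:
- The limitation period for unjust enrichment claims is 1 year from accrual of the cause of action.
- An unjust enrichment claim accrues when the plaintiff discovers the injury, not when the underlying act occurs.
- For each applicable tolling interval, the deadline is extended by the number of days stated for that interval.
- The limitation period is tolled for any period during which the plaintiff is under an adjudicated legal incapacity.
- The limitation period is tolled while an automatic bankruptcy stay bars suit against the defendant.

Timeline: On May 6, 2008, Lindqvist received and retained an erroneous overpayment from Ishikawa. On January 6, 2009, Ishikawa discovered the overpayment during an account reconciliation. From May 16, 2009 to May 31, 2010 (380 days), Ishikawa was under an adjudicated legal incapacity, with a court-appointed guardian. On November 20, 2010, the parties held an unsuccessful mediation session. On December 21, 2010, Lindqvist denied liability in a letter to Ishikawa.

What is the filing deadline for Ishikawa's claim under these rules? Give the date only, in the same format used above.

January 21, 2011

Under the discovery rule, the claim accrued on January 6, 2009, when Ishikawa discovered the injury — not on the May 6, 2008 date of the underlying act.
The untolled deadline — 1 year after January 6, 2009 — is January 6, 2010.
The period was tolled for 380 days by the plaintiff's legal incapacity (May 16, 2009 to May 31, 2010), pushing the deadline to January 21, 2011.
None of the other events listed affects the running of the period under the stated rules.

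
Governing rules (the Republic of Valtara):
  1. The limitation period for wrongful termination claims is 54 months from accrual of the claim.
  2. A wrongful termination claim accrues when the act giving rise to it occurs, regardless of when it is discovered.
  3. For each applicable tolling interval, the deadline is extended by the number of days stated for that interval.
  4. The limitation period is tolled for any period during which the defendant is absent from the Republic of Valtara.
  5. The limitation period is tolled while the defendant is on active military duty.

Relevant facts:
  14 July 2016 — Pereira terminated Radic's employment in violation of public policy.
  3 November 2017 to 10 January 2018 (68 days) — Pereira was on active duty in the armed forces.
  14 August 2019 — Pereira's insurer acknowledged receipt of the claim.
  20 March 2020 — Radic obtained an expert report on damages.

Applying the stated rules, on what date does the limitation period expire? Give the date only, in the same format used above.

23 March 2021

The claim accrued on 14 July 2016, when the wrongful act occurred.
Adding the 54 months base period to 14 July 2016 gives a deadline of 14 January 2021, before any tolling.
The defendant's active military service from 3 November 2017 to 10 January 2018 tolled the period for 68 days, extending the deadline to 23 March 2021.
Nothing else in the chronology tolls or restarts the period.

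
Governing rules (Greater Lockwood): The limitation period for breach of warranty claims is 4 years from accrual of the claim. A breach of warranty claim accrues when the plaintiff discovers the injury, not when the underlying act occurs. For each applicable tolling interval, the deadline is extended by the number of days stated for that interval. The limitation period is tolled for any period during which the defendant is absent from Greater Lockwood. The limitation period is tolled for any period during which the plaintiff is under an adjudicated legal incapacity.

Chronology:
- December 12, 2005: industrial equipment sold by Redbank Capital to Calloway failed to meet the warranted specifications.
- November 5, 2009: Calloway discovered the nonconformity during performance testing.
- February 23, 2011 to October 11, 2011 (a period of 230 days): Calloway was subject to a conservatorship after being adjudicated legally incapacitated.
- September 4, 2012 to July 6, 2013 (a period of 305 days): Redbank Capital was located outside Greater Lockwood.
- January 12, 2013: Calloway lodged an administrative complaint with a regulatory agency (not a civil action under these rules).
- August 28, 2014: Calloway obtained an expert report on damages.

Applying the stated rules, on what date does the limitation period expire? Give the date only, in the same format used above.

April 24, 2015

The claim did not accrue until Calloway discovered the injury on November 5, 2009; the December 12, 2005 act date does not start the clock under the stated rule.
4 years from November 5, 2009 is November 5, 2013.
Because the plaintiff's legal incapacity ran from February 23, 2011 to October 11, 2011, the deadline is extended by 230 days to June 23, 2014.
Because the defendant's absence from the jurisdiction ran from September 4, 2012 to July 6, 2013, the deadline is extended by 305 days to April 24, 2015.
None of the other events listed affects the running of the period under the stated rules.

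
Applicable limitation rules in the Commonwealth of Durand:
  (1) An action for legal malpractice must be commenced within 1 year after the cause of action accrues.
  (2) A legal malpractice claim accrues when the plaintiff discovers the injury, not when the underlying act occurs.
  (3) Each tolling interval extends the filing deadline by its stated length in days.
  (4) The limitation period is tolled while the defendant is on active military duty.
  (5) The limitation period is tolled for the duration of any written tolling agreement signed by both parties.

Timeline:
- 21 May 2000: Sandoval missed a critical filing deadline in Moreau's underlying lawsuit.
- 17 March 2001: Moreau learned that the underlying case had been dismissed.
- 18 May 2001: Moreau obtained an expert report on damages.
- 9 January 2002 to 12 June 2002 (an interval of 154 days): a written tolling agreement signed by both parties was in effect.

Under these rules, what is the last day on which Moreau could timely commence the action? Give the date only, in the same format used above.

18 August 2002

Under the discovery rule, the claim accrued on 17 March 2001, when Moreau discovered the injury — not on the 21 May 2000 date of the underlying act.
1 year from 17 March 2001 is 17 March 2002.
Because the written tolling agreement ran from 9 January 2002 to 12 June 2002, the deadline is extended by 154 days to 18 August 2002.
None of the other events listed affects the running of the period under the stated rules.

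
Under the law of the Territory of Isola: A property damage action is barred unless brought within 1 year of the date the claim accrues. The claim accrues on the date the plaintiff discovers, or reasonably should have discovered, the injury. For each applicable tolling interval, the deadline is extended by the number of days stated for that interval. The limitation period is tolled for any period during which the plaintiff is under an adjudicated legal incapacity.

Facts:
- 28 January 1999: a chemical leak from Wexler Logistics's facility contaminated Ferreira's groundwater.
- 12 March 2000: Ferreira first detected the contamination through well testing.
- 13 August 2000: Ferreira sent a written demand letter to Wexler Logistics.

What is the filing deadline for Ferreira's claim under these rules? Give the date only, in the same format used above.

12 March 2001

The claim did not accrue until Ferreira discovered the injury on 12 March 2000; the 28 January 1999 act date does not start the clock under the stated rule.
The untolled deadline — 1 year after 12 March 2000 — is 12 March 2001.
Nothing else in the chronology tolls or restarts the period.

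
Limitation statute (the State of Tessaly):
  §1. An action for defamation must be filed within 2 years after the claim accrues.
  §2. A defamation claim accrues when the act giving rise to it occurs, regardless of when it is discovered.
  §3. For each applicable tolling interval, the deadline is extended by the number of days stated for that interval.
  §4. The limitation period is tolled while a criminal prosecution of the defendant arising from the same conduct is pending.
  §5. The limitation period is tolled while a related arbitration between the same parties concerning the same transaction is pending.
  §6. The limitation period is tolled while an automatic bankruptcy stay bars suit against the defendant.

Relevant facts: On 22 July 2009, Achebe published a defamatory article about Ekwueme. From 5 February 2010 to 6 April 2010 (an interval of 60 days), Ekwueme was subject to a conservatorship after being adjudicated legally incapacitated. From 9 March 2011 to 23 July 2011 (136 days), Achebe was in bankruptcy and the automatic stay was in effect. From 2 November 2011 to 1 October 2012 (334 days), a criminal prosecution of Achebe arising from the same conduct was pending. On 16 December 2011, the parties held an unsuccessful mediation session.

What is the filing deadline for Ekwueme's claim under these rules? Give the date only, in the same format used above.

The claim accrued on 22 July 2009, the date of the act.
The untolled deadline — 2 years after 22 July 2009 — is 22 July 2011.
The period was tolled for 136 days by the automatic bankruptcy stay (9 March 2011 to 23 July 2011), pushing the deadline to 5 December 2011.
The pending criminal prosecution from 2 November 2011 to 1 October 2012 tolled the period for 334 days, extending the deadline to 3 November 2012.
The plaintiff's legal incapacity from 5 February 2010 to 6 April 2010 does not toll the period, because no stated rule makes the plaintiff's incapacity a tolling event.
Nothing else in the chronology tolls or restarts the period.

3 November 2012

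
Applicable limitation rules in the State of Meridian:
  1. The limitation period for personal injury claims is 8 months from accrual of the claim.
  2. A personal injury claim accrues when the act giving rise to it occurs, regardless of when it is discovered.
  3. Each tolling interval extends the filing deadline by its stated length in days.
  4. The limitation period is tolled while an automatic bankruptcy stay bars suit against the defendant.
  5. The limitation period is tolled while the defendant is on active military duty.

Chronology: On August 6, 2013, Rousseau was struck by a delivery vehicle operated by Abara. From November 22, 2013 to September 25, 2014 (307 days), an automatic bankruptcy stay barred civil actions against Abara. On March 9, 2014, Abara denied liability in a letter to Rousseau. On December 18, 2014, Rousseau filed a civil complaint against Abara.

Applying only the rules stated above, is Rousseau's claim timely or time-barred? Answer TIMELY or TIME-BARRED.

The claim accrued on August 6, 2013, when the wrongful act occurred.
The untolled deadline — 8 months after August 6, 2013 — is April 6, 2014.
Because the automatic bankruptcy stay ran from November 22, 2013 to September 25, 2014, the deadline is extended by 307 days to February 7, 2015.
Nothing else in the chronology tolls or restarts the period.
Rousseau filed on December 18, 2014, before the February 7, 2015 deadline, so the action is timely.

TIMELY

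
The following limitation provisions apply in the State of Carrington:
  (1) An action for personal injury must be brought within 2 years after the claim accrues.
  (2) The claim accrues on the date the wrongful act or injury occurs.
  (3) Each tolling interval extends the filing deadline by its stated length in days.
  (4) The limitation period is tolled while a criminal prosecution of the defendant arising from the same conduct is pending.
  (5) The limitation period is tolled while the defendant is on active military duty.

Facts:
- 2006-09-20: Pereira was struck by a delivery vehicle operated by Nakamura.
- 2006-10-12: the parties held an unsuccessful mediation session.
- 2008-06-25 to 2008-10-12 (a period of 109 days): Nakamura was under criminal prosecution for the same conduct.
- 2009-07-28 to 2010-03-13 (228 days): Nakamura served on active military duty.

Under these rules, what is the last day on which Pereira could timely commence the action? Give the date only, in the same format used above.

The claim accrued on 2006-09-20, the date of the act.
2 years from 2006-09-20 is 2008-09-20.
The pending criminal prosecution from 2008-06-25 to 2008-10-12 tolled the period for 109 days, extending the deadline to 2009-01-07.
The defendant's active military service starting 2009-07-28 came too late — the period had run on 2009-01-07 — and so does not extend the deadline.
The other events in the timeline have no effect on the limitation period under the stated rules.

2009-01-07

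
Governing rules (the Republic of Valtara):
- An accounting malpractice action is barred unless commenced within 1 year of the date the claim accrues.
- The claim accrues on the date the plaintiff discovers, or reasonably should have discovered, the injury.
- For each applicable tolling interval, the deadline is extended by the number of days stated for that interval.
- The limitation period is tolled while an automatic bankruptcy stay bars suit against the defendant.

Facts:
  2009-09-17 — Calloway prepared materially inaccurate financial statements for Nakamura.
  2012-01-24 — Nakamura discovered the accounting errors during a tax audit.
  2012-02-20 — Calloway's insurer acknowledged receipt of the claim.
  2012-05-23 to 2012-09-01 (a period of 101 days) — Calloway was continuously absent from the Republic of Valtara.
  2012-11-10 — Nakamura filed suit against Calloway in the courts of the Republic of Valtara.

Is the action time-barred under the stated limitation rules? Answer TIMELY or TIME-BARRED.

TIMELY

The claim did not accrue until Nakamura discovered the injury on 2012-01-24; the 2009-09-17 act date does not start the clock under the stated rule.
The untolled deadline — 1 year after 2012-01-24 — is 2013-01-24.
The defendant's absence from the jurisdiction from 2012-05-23 to 2012-09-01 does not toll the period, because no stated rule makes the defendant's absence a tolling event.
Nothing else in the chronology tolls or restarts the period.
Filing on 2012-11-10 beat the 2013-01-24 deadline — the action is timely.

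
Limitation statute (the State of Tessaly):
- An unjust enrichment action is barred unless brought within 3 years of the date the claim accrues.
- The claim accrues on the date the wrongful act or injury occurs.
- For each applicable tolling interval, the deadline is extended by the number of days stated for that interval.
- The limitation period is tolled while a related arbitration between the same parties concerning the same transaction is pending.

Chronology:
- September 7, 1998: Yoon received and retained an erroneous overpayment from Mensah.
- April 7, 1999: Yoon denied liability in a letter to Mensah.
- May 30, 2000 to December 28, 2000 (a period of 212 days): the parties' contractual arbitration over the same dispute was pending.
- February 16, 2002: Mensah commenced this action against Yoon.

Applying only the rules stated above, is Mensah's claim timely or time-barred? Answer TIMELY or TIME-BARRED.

The limitation period began to run on September 7, 1998.
Adding the 3 years base period to September 7, 1998 gives a deadline of September 7, 2001, before any tolling.
Because the pending related arbitration ran from May 30, 2000 to December 28, 2000, the deadline is extended by 212 days to April 7, 2002.
Nothing else in the chronology tolls or restarts the period.
The February 16, 2002 filing precedes the April 7, 2002 deadline; the claim is timely.

TIMELY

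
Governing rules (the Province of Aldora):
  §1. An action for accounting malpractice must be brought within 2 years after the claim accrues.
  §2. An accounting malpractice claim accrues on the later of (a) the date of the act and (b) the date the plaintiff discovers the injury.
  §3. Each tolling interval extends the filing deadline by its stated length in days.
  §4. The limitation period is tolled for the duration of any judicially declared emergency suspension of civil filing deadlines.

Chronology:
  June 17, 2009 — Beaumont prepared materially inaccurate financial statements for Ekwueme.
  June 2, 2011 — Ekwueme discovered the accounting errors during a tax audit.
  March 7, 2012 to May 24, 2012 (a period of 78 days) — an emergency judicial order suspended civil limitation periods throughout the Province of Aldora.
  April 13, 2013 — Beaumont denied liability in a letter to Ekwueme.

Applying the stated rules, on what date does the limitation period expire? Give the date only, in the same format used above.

August 19, 2013

Because discovery on June 2, 2011 post-dates the June 17, 2009 act, accrual under the later-of rule falls on June 2, 2011.
The untolled deadline — 2 years after June 2, 2011 — is June 2, 2013.
The emergency suspension of filing deadlines from March 7, 2012 to May 24, 2012 tolled the period for 78 days, extending the deadline to August 19, 2013.
The other events in the timeline have no effect on the limitation period under the stated rules.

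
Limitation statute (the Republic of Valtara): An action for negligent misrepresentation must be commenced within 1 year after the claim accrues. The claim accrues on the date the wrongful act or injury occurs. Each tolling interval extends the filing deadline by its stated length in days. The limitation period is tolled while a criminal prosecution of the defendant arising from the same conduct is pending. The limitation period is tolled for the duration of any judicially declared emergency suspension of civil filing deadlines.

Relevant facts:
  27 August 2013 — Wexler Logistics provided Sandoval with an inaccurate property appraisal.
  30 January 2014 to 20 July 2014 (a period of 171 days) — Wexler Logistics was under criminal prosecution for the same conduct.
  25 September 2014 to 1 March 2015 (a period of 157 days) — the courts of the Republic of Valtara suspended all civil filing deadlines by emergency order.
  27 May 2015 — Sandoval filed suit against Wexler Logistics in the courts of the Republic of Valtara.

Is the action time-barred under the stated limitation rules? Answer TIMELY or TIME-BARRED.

TIMELY

The claim accrued on 27 August 2013, when the wrongful act occurred.
1 year from 27 August 2013 is 27 August 2014.
The pending criminal prosecution from 30 January 2014 to 20 July 2014 tolled the period for 171 days, extending the deadline to 14 February 2015.
The period was tolled for 157 days by the emergency suspension of filing deadlines (25 September 2014 to 1 March 2015), pushing the deadline to 21 July 2015.
Sandoval filed on 27 May 2015, before the 21 July 2015 deadline, so the action is timely.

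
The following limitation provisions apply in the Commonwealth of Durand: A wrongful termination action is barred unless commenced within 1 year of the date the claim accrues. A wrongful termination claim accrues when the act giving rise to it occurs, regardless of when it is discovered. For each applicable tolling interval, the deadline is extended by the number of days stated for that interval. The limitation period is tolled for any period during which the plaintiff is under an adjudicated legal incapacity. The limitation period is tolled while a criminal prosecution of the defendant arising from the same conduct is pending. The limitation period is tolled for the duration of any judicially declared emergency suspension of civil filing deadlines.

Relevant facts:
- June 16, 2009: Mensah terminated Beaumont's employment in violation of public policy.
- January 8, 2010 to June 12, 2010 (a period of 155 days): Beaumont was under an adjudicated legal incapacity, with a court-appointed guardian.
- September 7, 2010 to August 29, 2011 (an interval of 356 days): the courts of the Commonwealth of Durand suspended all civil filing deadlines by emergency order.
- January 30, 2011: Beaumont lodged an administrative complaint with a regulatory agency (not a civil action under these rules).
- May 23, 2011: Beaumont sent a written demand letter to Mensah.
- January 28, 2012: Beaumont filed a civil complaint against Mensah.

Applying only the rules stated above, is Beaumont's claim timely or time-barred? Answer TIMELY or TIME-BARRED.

TIME-BARRED

The claim accrued on June 16, 2009, the date of the act.
1 year from June 16, 2009 is June 16, 2010.
Because the plaintiff's legal incapacity ran from January 8, 2010 to June 12, 2010, the deadline is extended by 155 days to November 18, 2010.
The emergency suspension of filing deadlines from September 7, 2010 to August 29, 2011 tolled the period for 356 days, extending the deadline to November 9, 2011.
Nothing else in the chronology tolls or restarts the period.
Filing on January 28, 2012 missed the November 9, 2011 deadline — the action is time-barred.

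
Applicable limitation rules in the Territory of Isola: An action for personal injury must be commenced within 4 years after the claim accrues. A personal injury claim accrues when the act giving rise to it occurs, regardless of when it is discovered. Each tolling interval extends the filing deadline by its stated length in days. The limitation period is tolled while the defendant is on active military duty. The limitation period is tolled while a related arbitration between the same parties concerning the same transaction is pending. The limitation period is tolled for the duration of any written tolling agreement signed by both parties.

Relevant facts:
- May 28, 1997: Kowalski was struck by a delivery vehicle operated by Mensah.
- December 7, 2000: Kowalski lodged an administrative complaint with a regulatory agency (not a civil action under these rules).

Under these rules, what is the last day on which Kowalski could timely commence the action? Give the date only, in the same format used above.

The limitation period began to run on May 28, 1997.
Adding the 4 years base period to May 28, 1997 gives a deadline of May 28, 2001, before any tolling.
None of the other events listed affects the running of the period under the stated rules.

May 28, 2001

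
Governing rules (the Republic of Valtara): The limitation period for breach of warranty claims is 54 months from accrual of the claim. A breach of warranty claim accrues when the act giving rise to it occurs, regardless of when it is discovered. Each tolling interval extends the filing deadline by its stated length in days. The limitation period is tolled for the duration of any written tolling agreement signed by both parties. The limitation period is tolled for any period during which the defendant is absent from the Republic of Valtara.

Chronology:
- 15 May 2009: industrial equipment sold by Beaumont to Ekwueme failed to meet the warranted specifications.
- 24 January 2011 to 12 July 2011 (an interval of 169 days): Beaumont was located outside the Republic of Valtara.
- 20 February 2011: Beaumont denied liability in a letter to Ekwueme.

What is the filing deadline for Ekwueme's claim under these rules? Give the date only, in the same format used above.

The claim accrued on 15 May 2009, when the wrongful act occurred.
The untolled deadline — 54 months after 15 May 2009 — is 15 November 2013.
Because the defendant's absence from the jurisdiction ran from 24 January 2011 to 12 July 2011, the deadline is extended by 169 days to 3 May 2014.
None of the other events listed affects the running of the period under the stated rules.

3 May 2014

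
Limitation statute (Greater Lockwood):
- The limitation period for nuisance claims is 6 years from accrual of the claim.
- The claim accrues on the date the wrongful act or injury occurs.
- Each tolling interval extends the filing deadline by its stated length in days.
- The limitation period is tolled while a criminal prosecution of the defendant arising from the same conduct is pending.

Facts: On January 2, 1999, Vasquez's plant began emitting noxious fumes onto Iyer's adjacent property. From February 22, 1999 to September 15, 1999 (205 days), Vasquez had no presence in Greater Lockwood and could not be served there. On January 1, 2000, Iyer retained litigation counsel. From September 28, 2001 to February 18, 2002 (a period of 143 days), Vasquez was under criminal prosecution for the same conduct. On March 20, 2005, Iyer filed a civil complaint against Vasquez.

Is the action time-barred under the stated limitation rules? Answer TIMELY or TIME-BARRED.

TIMELY

The limitation period began to run on January 2, 1999.
6 years from January 2, 1999 is January 2, 2005.
The pending criminal prosecution from September 28, 2001 to February 18, 2002 tolled the period for 143 days, extending the deadline to May 25, 2005.
The defendant's absence from the jurisdiction from February 22, 1999 to September 15, 1999 does not toll the period, because no stated rule makes the defendant's absence a tolling event.
None of the other events listed affects the running of the period under the stated rules.
Filing on March 20, 2005 beat the May 25, 2005 deadline — the action is timely.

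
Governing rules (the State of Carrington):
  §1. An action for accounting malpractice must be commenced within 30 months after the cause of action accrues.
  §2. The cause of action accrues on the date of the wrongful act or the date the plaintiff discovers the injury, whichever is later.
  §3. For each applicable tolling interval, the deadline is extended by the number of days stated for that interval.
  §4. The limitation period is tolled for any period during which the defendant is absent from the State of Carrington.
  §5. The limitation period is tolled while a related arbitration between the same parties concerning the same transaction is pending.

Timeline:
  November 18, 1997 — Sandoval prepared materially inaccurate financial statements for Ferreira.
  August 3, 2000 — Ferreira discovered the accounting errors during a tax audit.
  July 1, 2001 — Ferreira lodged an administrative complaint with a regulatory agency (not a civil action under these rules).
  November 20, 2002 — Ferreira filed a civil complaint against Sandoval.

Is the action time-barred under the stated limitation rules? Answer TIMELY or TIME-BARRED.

TIMELY

The claim accrued on August 3, 2000 — the later of the November 18, 1997 act and the August 3, 2000 discovery.
30 months from August 3, 2000 is February 3, 2003.
Nothing else in the chronology tolls or restarts the period.
Ferreira filed on November 20, 2002, before the February 3, 2003 deadline, so the action is timely.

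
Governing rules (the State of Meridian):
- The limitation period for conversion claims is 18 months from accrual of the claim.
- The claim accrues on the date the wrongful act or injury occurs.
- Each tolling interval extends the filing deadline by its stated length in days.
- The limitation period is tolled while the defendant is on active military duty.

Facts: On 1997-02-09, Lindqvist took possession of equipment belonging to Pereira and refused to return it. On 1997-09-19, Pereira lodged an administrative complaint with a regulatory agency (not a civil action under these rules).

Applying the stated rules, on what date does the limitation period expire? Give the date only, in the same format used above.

The claim accrued on 1997-02-09, when the wrongful act occurred.
The untolled deadline — 18 months after 1997-02-09 — is 1998-08-09.
Nothing else in the chronology tolls or restarts the period.

1998-08-09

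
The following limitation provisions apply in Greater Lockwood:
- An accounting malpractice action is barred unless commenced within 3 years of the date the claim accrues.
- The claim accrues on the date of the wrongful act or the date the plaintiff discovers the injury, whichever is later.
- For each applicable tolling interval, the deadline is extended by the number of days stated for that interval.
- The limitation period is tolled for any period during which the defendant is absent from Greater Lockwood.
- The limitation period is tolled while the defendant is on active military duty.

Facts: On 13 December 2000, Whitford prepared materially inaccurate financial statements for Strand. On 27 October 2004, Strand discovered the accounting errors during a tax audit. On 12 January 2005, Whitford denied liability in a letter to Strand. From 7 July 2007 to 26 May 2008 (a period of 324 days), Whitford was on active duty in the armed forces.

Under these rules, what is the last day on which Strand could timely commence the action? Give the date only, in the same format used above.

The claim accrued on 27 October 2004 — the later of the 13 December 2000 act and the 27 October 2004 discovery.
Adding the 3 years base period to 27 October 2004 gives a deadline of 27 October 2007, before any tolling.
Because the defendant's active military service ran from 7 July 2007 to 26 May 2008, the deadline is extended by 324 days to 15 September 2008.
The other events in the timeline have no effect on the limitation period under the stated rules.

15 September 2008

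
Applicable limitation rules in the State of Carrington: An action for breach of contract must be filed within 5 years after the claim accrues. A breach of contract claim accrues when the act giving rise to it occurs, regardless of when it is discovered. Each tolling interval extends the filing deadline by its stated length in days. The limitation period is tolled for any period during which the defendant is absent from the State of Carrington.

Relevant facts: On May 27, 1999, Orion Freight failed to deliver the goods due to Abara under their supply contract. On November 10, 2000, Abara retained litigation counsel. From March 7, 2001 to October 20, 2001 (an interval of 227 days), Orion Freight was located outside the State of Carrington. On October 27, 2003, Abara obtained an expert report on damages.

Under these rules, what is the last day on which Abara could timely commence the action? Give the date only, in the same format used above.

January 9, 2005

The claim accrued on May 27, 1999, when the wrongful act occurred.
The untolled deadline — 5 years after May 27, 1999 — is May 27, 2004.
Because the defendant's absence from the jurisdiction ran from March 7, 2001 to October 20, 2001, the deadline is extended by 227 days to January 9, 2005.
The other events in the timeline have no effect on the limitation period under the stated rules.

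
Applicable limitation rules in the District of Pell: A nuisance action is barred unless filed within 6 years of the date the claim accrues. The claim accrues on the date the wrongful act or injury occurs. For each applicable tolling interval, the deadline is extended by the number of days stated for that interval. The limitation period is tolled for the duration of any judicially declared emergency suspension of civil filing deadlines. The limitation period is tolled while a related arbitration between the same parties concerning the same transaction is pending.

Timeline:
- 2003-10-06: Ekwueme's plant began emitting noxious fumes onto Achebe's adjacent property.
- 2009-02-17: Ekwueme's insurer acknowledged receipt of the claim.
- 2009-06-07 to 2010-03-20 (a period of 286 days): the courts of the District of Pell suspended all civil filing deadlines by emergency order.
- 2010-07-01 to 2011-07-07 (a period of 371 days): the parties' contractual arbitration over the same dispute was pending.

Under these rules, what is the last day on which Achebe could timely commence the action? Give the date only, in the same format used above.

The claim accrued on 2003-10-06, the date of the act.
Adding the 6 years base period to 2003-10-06 gives a deadline of 2009-10-06, before any tolling.
The period was tolled for 286 days by the emergency suspension of filing deadlines (2009-06-07 to 2010-03-20), pushing the deadline to 2010-07-19.
Because the pending related arbitration ran from 2010-07-01 to 2011-07-07, the deadline is extended by 371 days to 2011-07-25.
Nothing else in the chronology tolls or restarts the period.

2011-07-25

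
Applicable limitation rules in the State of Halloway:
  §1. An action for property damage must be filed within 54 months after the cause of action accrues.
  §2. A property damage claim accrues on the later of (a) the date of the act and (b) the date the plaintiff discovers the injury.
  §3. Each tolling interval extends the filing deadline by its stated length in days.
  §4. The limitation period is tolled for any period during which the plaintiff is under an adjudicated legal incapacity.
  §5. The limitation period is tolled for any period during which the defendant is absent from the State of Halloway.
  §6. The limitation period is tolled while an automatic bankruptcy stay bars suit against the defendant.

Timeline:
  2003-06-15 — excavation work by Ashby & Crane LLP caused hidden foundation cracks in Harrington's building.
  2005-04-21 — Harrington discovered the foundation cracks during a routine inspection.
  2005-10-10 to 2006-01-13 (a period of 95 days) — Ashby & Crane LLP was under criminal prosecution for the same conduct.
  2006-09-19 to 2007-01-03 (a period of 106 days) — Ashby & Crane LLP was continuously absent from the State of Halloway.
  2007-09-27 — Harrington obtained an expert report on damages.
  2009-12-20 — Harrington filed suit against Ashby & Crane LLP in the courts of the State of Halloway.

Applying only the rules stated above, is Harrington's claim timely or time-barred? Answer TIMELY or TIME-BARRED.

Because discovery on 2005-04-21 post-dates the 2003-06-15 act, accrual under the later-of rule falls on 2005-04-21.
54 months from 2005-04-21 is 2009-10-21.
Because the defendant's absence from the jurisdiction ran from 2006-09-19 to 2007-01-03, the deadline is extended by 106 days to 2010-02-04.
The pending criminal prosecution from 2005-10-10 to 2006-01-13 does not toll the period, because no stated rule makes a criminal prosecution a tolling event.
The other events in the timeline have no effect on the limitation period under the stated rules.
Filing on 2009-12-20 beat the 2010-02-04 deadline — the action is timely.

TIMELY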